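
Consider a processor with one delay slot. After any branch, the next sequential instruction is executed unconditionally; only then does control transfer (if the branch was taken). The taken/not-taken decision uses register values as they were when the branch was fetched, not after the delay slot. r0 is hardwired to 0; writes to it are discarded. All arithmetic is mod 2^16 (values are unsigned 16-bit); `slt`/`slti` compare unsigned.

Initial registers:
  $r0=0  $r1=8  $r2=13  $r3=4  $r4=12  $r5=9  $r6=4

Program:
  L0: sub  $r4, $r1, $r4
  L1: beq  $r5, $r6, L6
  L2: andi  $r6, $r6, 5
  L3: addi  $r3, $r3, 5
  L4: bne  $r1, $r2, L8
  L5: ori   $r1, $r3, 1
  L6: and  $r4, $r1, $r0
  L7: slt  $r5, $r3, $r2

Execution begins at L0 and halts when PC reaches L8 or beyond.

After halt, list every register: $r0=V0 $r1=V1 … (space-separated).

PC=0  sub  $r4, $r1, $r4     | $r0=0 $r1=8 $r2=13 $r3=4 $r4=65532 $r5=9 $r6=4
PC=1  beq  $r5, $r6, L6      | $r0=0 $r1=8 $r2=13 $r3=4 $r4=65532 $r5=9 $r6=4  [not taken]
PC=2  andi  $r6, $r6, 5      | $r0=0 $r1=8 $r2=13 $r3=4 $r4=65532 $r5=9 $r6=4
PC=3  addi  $r3, $r3, 5      | $r0=0 $r1=8 $r2=13 $r3=9 $r4=65532 $r5=9 $r6=4
PC=4  bne  $r1, $r2, L8      | $r0=0 $r1=8 $r2=13 $r3=9 $r4=65532 $r5=9 $r6=4  [TAKEN]
PC=5  ori   $r1, $r3, 1      | $r0=0 $r1=9 $r2=13 $r3=9 $r4=65532 $r5=9 $r6=4

$r0=0 $r1=9 $r2=13 $r3=9 $r4=65532 $r5=9 $r6=4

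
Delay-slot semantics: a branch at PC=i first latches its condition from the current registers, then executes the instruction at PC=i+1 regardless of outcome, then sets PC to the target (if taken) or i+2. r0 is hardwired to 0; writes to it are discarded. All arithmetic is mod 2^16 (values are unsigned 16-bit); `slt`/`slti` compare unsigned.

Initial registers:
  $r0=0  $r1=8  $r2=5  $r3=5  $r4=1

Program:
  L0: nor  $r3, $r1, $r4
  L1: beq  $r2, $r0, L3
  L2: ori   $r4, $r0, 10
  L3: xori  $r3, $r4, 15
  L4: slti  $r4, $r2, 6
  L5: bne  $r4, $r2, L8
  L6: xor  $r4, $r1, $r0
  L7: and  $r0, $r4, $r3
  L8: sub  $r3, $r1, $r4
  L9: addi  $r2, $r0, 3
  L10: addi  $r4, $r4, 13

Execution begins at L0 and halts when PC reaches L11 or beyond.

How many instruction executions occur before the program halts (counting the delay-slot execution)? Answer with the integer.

10

[0] nor  $r3, $r1, $r4  →  {$r0:0, $r1:8, $r2:5, $r3:65526, $r4:1}
[1] beq  $r2, $r0, L3  →  {$r0:0, $r1:8, $r2:5, $r3:65526, $r4:1}  ⟨branch fallthrough⟩
[2] ori   $r4, $r0, 10  →  {$r0:0, $r1:8, $r2:5, $r3:65526, $r4:10}
[3] xori  $r3, $r4, 15  →  {$r0:0, $r1:8, $r2:5, $r3:5, $r4:10}
[4] slti  $r4, $r2, 6  →  {$r0:0, $r1:8, $r2:5, $r3:5, $r4:1}
[5] bne  $r4, $r2, L8  →  {$r0:0, $r1:8, $r2:5, $r3:5, $r4:1}  ⟨branch taken⟩
[6] xor  $r4, $r1, $r0  →  {$r0:0, $r1:8, $r2:5, $r3:5, $r4:8}
[8] sub  $r3, $r1, $r4  →  {$r0:0, $r1:8, $r2:5, $r3:0, $r4:8}
[9] addi  $r2, $r0, 3  →  {$r0:0, $r1:8, $r2:3, $r3:0, $r4:8}
[10] addi  $r4, $r4, 13  →  {$r0:0, $r1:8, $r2:3, $r3:0, $r4:21}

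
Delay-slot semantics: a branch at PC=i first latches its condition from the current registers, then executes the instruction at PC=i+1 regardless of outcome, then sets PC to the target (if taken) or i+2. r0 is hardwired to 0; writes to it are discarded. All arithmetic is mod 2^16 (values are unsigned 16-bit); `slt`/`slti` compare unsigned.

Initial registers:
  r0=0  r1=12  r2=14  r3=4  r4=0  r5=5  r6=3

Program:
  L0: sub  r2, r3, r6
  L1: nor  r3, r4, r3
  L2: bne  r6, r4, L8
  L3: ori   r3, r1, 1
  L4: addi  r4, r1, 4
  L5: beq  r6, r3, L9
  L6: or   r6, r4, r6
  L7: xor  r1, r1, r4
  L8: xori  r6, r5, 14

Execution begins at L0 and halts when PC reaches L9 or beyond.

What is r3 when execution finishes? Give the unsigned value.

PC=0  sub  r2, r3, r6        | r0=0 r1=12 r2=1 r3=4 r4=0 r5=5 r6=3
PC=1  nor  r3, r4, r3        | r0=0 r1=12 r2=1 r3=65531 r4=0 r5=5 r6=3
PC=2  bne  r6, r4, L8        | r0=0 r1=12 r2=1 r3=65531 r4=0 r5=5 r6=3  [TAKEN]
PC=3  ori   r3, r1, 1        | r0=0 r1=12 r2=1 r3=13 r4=0 r5=5 r6=3
PC=8  xori  r6, r5, 14       | r0=0 r1=12 r2=1 r3=13 r4=0 r5=5 r6=11

13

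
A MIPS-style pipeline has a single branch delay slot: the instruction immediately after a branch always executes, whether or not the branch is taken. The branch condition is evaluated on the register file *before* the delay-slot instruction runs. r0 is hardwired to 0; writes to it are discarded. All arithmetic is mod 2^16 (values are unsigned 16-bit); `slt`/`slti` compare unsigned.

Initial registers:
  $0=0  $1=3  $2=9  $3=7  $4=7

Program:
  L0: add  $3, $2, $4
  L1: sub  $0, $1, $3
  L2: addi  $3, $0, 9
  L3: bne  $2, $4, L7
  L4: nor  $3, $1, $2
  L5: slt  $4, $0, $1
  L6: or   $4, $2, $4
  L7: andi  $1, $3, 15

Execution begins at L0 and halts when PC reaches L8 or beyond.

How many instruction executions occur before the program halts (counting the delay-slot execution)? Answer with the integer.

6

#0 add  $3, $2, $4 ; 0/3/9/16/7
#1 sub  $0, $1, $3 ; 0/3/9/16/7
#2 addi  $3, $0, 9 ; 0/3/9/9/7
#3 bne  $2, $4, L7 ; 0/3/9/9/7 ; →target
#4 nor  $3, $1, $2 ; 0/3/9/65524/7
#7 andi  $1, $3, 15 ; 0/4/9/65524/7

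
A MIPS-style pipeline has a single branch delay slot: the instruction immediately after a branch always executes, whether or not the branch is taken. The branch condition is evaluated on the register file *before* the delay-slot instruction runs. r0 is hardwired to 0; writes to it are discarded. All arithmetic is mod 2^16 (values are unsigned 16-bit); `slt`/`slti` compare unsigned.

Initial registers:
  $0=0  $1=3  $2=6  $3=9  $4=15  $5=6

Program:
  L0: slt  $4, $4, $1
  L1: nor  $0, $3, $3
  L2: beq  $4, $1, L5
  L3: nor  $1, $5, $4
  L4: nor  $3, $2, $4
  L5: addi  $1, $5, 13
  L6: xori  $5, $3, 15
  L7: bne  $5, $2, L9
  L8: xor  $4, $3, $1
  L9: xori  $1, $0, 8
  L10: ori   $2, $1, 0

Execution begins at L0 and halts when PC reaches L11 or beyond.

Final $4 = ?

[0] slt  $4, $4, $1  →  {$0:0, $1:3, $2:6, $3:9, $4:0, $5:6}
[1] nor  $0, $3, $3  →  {$0:0, $1:3, $2:6, $3:9, $4:0, $5:6}
[2] beq  $4, $1, L5  →  {$0:0, $1:3, $2:6, $3:9, $4:0, $5:6}  ⟨branch fallthrough⟩
[3] nor  $1, $5, $4  →  {$0:0, $1:65529, $2:6, $3:9, $4:0, $5:6}
[4] nor  $3, $2, $4  →  {$0:0, $1:65529, $2:6, $3:65529, $4:0, $5:6}
[5] addi  $1, $5, 13  →  {$0:0, $1:19, $2:6, $3:65529, $4:0, $5:6}
[6] xori  $5, $3, 15  →  {$0:0, $1:19, $2:6, $3:65529, $4:0, $5:65526}
[7] bne  $5, $2, L9  →  {$0:0, $1:19, $2:6, $3:65529, $4:0, $5:65526}  ⟨branch taken⟩
[8] xor  $4, $3, $1  →  {$0:0, $1:19, $2:6, $3:65529, $4:65514, $5:65526}
[9] xori  $1, $0, 8  →  {$0:0, $1:8, $2:6, $3:65529, $4:65514, $5:65526}
[10] ori   $2, $1, 0  →  {$0:0, $1:8, $2:8, $3:65529, $4:65514, $5:65526}

65514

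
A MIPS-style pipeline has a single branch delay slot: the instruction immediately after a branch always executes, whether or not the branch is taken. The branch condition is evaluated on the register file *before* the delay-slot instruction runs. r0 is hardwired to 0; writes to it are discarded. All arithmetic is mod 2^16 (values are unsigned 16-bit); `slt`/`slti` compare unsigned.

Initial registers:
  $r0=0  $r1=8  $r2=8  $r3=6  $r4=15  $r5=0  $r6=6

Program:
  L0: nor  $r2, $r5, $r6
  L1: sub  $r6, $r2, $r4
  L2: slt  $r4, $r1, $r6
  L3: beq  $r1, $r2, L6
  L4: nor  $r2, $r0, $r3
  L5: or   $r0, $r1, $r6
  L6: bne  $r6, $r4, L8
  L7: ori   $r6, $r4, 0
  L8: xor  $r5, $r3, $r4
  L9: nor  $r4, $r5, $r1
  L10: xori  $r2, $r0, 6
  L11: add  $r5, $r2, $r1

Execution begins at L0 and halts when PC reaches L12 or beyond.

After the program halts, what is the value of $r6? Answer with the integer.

  step pc=0: nor  $r2, $r5, $r6  regs=(0,8,65529,6,15,0,6)
  step pc=1: sub  $r6, $r2, $r4  regs=(0,8,65529,6,15,0,65514)
  step pc=2: slt  $r4, $r1, $r6  regs=(0,8,65529,6,1,0,65514)
  step pc=3: beq  $r1, $r2, L6  cond=F  regs=(0,8,65529,6,1,0,65514)
  step pc=4: nor  $r2, $r0, $r3  regs=(0,8,65529,6,1,0,65514)
  step pc=5: or   $r0, $r1, $r6  regs=(0,8,65529,6,1,0,65514)
  step pc=6: bne  $r6, $r4, L8  cond=T  regs=(0,8,65529,6,1,0,65514)
  step pc=7: ori   $r6, $r4, 0  regs=(0,8,65529,6,1,0,1)
  step pc=8: xor  $r5, $r3, $r4  regs=(0,8,65529,6,1,7,1)
  step pc=9: nor  $r4, $r5, $r1  regs=(0,8,65529,6,65520,7,1)
  step pc=10: xori  $r2, $r0, 6  regs=(0,8,6,6,65520,7,1)
  step pc=11: add  $r5, $r2, $r1  regs=(0,8,6,6,65520,14,1)

1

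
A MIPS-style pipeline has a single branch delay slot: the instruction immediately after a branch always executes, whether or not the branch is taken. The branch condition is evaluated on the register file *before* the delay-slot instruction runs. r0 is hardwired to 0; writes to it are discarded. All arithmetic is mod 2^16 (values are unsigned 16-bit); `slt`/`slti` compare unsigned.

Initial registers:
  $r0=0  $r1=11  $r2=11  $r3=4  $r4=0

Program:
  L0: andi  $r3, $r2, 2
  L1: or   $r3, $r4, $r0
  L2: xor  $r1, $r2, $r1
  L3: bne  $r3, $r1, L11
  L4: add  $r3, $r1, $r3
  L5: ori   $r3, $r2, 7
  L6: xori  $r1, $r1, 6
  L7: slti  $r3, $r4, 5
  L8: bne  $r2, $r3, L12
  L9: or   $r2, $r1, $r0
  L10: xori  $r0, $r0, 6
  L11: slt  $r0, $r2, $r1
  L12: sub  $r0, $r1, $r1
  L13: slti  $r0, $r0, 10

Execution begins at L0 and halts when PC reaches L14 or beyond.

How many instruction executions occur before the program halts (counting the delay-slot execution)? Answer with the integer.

PC=0  andi  $r3, $r2, 2      | $r0=0 $r1=11 $r2=11 $r3=2 $r4=0
PC=1  or   $r3, $r4, $r0     | $r0=0 $r1=11 $r2=11 $r3=0 $r4=0
PC=2  xor  $r1, $r2, $r1     | $r0=0 $r1=0 $r2=11 $r3=0 $r4=0
PC=3  bne  $r3, $r1, L11     | $r0=0 $r1=0 $r2=11 $r3=0 $r4=0  [not taken]
PC=4  add  $r3, $r1, $r3     | $r0=0 $r1=0 $r2=11 $r3=0 $r4=0
PC=5  ori   $r3, $r2, 7      | $r0=0 $r1=0 $r2=11 $r3=15 $r4=0
PC=6  xori  $r1, $r1, 6      | $r0=0 $r1=6 $r2=11 $r3=15 $r4=0
PC=7  slti  $r3, $r4, 5      | $r0=0 $r1=6 $r2=11 $r3=1 $r4=0
PC=8  bne  $r2, $r3, L12     | $r0=0 $r1=6 $r2=11 $r3=1 $r4=0  [TAKEN]
PC=9  or   $r2, $r1, $r0     | $r0=0 $r1=6 $r2=6 $r3=1 $r4=0
PC=12 sub  $r0, $r1, $r1     | $r0=0 $r1=6 $r2=6 $r3=1 $r4=0
PC=13 slti  $r0, $r0, 10     | $r0=0 $r1=6 $r2=6 $r3=1 $r4=0

12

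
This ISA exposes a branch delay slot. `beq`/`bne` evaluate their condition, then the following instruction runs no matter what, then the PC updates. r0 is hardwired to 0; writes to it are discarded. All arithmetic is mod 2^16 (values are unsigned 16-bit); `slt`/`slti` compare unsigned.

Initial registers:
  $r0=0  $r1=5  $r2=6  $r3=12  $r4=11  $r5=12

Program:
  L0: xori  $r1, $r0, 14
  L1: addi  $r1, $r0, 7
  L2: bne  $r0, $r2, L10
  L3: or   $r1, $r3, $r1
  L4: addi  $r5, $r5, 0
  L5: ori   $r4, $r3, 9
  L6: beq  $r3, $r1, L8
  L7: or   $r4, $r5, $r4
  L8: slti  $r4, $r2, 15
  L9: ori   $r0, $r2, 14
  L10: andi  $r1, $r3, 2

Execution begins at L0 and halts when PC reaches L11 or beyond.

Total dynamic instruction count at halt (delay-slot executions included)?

5

  step pc=0: xori  $r1, $r0, 14  regs=(0,14,6,12,11,12)
  step pc=1: addi  $r1, $r0, 7  regs=(0,7,6,12,11,12)
  step pc=2: bne  $r0, $r2, L10  cond=T  regs=(0,7,6,12,11,12)
  step pc=3: or   $r1, $r3, $r1  regs=(0,15,6,12,11,12)
  step pc=10: andi  $r1, $r3, 2  regs=(0,0,6,12,11,12)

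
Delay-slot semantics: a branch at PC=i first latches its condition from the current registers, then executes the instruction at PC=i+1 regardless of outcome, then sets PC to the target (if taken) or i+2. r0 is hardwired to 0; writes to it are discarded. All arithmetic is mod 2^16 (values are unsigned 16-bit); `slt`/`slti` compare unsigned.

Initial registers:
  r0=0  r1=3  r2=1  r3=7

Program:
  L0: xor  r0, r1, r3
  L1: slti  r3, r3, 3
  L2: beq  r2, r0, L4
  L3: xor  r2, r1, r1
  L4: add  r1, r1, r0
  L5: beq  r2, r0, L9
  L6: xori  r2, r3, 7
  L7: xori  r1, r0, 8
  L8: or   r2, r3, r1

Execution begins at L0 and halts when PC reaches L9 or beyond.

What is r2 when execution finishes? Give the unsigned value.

  step pc=0: xor  r0, r1, r3  regs=(0,3,1,7)
  step pc=1: slti  r3, r3, 3  regs=(0,3,1,0)
  step pc=2: beq  r2, r0, L4  cond=F  regs=(0,3,1,0)
  step pc=3: xor  r2, r1, r1  regs=(0,3,0,0)
  step pc=4: add  r1, r1, r0  regs=(0,3,0,0)
  step pc=5: beq  r2, r0, L9  cond=T  regs=(0,3,0,0)
  step pc=6: xori  r2, r3, 7  regs=(0,3,7,0)

7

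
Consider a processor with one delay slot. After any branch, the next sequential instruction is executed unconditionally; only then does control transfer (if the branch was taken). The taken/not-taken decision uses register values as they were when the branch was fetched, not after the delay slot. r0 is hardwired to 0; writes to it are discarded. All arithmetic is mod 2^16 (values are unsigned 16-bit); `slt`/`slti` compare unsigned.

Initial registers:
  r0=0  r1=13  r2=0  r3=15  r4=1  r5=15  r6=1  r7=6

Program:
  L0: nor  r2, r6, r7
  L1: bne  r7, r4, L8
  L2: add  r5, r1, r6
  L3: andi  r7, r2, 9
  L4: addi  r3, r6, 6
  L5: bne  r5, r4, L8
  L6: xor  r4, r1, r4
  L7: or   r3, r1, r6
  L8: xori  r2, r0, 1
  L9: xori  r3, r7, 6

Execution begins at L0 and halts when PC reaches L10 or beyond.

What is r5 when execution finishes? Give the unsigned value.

14

PC=0  nor  r2, r6, r7        | r0=0 r1=13 r2=65528 r3=15 r4=1 r5=15 r6=1 r7=6
PC=1  bne  r7, r4, L8        | r0=0 r1=13 r2=65528 r3=15 r4=1 r5=15 r6=1 r7=6  [TAKEN]
PC=2  add  r5, r1, r6        | r0=0 r1=13 r2=65528 r3=15 r4=1 r5=14 r6=1 r7=6
PC=8  xori  r2, r0, 1        | r0=0 r1=13 r2=1 r3=15 r4=1 r5=14 r6=1 r7=6
PC=9  xori  r3, r7, 6        | r0=0 r1=13 r2=1 r3=0 r4=1 r5=14 r6=1 r7=6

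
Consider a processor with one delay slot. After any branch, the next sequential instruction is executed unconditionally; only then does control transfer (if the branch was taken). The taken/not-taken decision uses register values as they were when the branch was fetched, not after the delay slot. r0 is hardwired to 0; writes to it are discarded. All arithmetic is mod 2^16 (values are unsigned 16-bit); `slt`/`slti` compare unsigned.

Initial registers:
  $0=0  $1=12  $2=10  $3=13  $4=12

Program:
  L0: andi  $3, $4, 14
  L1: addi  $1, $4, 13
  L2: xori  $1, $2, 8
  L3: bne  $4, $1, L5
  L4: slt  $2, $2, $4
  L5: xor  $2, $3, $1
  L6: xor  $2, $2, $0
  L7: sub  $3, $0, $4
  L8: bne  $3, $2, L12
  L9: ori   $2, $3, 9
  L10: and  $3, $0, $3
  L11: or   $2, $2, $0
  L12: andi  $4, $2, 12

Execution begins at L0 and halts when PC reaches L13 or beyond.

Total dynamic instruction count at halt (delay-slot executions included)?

11

[0] andi  $3, $4, 14  →  {$0:0, $1:12, $2:10, $3:12, $4:12}
[1] addi  $1, $4, 13  →  {$0:0, $1:25, $2:10, $3:12, $4:12}
[2] xori  $1, $2, 8  →  {$0:0, $1:2, $2:10, $3:12, $4:12}
[3] bne  $4, $1, L5  →  {$0:0, $1:2, $2:10, $3:12, $4:12}  ⟨branch taken⟩
[4] slt  $2, $2, $4  →  {$0:0, $1:2, $2:1, $3:12, $4:12}
[5] xor  $2, $3, $1  →  {$0:0, $1:2, $2:14, $3:12, $4:12}
[6] xor  $2, $2, $0  →  {$0:0, $1:2, $2:14, $3:12, $4:12}
[7] sub  $3, $0, $4  →  {$0:0, $1:2, $2:14, $3:65524, $4:12}
[8] bne  $3, $2, L12  →  {$0:0, $1:2, $2:14, $3:65524, $4:12}  ⟨branch taken⟩
[9] ori   $2, $3, 9  →  {$0:0, $1:2, $2:65533, $3:65524, $4:12}
[12] andi  $4, $2, 12  →  {$0:0, $1:2, $2:65533, $3:65524, $4:12}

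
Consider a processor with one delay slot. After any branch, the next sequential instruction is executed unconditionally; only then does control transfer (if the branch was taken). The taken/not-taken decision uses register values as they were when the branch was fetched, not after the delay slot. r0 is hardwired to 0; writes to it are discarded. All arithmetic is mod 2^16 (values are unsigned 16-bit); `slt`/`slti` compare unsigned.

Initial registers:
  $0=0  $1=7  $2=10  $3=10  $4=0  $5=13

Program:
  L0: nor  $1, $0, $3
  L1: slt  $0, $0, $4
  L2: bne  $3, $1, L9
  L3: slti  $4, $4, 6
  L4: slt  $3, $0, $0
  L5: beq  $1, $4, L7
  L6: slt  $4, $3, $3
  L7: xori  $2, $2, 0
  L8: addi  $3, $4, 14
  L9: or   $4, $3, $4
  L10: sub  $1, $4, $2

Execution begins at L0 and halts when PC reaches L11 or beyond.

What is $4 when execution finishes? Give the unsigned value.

PC=0  nor  $1, $0, $3        | $0=0 $1=65525 $2=10 $3=10 $4=0 $5=13
PC=1  slt  $0, $0, $4        | $0=0 $1=65525 $2=10 $3=10 $4=0 $5=13
PC=2  bne  $3, $1, L9        | $0=0 $1=65525 $2=10 $3=10 $4=0 $5=13  [TAKEN]
PC=3  slti  $4, $4, 6        | $0=0 $1=65525 $2=10 $3=10 $4=1 $5=13
PC=9  or   $4, $3, $4        | $0=0 $1=65525 $2=10 $3=10 $4=11 $5=13
PC=10 sub  $1, $4, $2        | $0=0 $1=1 $2=10 $3=10 $4=11 $5=13

11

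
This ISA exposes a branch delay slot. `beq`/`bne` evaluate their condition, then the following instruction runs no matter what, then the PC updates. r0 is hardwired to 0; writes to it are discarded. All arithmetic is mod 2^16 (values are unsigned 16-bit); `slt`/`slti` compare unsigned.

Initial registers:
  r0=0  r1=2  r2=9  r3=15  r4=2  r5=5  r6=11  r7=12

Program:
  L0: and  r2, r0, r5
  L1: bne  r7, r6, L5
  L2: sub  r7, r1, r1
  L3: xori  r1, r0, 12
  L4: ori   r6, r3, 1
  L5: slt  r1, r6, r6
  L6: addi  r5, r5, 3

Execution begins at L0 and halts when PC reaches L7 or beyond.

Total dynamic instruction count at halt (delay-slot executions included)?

PC=0  and  r2, r0, r5        | r0=0 r1=2 r2=0 r3=15 r4=2 r5=5 r6=11 r7=12
PC=1  bne  r7, r6, L5        | r0=0 r1=2 r2=0 r3=15 r4=2 r5=5 r6=11 r7=12  [TAKEN]
PC=2  sub  r7, r1, r1        | r0=0 r1=2 r2=0 r3=15 r4=2 r5=5 r6=11 r7=0
PC=5  slt  r1, r6, r6        | r0=0 r1=0 r2=0 r3=15 r4=2 r5=5 r6=11 r7=0
PC=6  addi  r5, r5, 3        | r0=0 r1=0 r2=0 r3=15 r4=2 r5=8 r6=11 r7=0

5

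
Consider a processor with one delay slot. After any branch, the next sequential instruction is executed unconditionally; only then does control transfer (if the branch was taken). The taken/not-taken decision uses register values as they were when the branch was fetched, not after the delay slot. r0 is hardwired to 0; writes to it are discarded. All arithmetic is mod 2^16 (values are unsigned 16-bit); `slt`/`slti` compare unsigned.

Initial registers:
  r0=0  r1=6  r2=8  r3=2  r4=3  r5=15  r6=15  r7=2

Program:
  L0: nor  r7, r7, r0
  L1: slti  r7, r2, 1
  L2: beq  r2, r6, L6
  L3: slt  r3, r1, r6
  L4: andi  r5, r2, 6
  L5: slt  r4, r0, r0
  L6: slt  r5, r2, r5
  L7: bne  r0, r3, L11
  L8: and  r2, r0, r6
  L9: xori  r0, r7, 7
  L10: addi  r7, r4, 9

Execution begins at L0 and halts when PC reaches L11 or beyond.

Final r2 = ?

0

PC=0  nor  r7, r7, r0        | r0=0 r1=6 r2=8 r3=2 r4=3 r5=15 r6=15 r7=65533
PC=1  slti  r7, r2, 1        | r0=0 r1=6 r2=8 r3=2 r4=3 r5=15 r6=15 r7=0
PC=2  beq  r2, r6, L6        | r0=0 r1=6 r2=8 r3=2 r4=3 r5=15 r6=15 r7=0  [not taken]
PC=3  slt  r3, r1, r6        | r0=0 r1=6 r2=8 r3=1 r4=3 r5=15 r6=15 r7=0
PC=4  andi  r5, r2, 6        | r0=0 r1=6 r2=8 r3=1 r4=3 r5=0 r6=15 r7=0
PC=5  slt  r4, r0, r0        | r0=0 r1=6 r2=8 r3=1 r4=0 r5=0 r6=15 r7=0
PC=6  slt  r5, r2, r5        | r0=0 r1=6 r2=8 r3=1 r4=0 r5=0 r6=15 r7=0
PC=7  bne  r0, r3, L11       | r0=0 r1=6 r2=8 r3=1 r4=0 r5=0 r6=15 r7=0  [TAKEN]
PC=8  and  r2, r0, r6        | r0=0 r1=6 r2=0 r3=1 r4=0 r5=0 r6=15 r7=0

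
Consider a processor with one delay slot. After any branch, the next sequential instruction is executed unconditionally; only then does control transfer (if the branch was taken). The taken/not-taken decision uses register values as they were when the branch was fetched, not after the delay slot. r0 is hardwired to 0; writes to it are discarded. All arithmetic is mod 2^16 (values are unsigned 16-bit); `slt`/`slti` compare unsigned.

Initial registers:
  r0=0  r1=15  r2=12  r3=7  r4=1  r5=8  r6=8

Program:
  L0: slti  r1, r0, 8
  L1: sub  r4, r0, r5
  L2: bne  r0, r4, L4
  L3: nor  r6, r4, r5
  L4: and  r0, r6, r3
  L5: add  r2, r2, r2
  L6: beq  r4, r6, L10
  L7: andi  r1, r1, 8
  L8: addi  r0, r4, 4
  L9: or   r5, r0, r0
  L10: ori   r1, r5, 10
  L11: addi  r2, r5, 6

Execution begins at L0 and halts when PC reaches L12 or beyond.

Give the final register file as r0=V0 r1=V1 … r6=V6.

PC=0  slti  r1, r0, 8        | r0=0 r1=1 r2=12 r3=7 r4=1 r5=8 r6=8
PC=1  sub  r4, r0, r5        | r0=0 r1=1 r2=12 r3=7 r4=65528 r5=8 r6=8
PC=2  bne  r0, r4, L4        | r0=0 r1=1 r2=12 r3=7 r4=65528 r5=8 r6=8  [TAKEN]
PC=3  nor  r6, r4, r5        | r0=0 r1=1 r2=12 r3=7 r4=65528 r5=8 r6=7
PC=4  and  r0, r6, r3        | r0=0 r1=1 r2=12 r3=7 r4=65528 r5=8 r6=7
PC=5  add  r2, r2, r2        | r0=0 r1=1 r2=24 r3=7 r4=65528 r5=8 r6=7
PC=6  beq  r4, r6, L10       | r0=0 r1=1 r2=24 r3=7 r4=65528 r5=8 r6=7  [not taken]
PC=7  andi  r1, r1, 8        | r0=0 r1=0 r2=24 r3=7 r4=65528 r5=8 r6=7
PC=8  addi  r0, r4, 4        | r0=0 r1=0 r2=24 r3=7 r4=65528 r5=8 r6=7
PC=9  or   r5, r0, r0        | r0=0 r1=0 r2=24 r3=7 r4=65528 r5=0 r6=7
PC=10 ori   r1, r5, 10       | r0=0 r1=10 r2=24 r3=7 r4=65528 r5=0 r6=7
PC=11 addi  r2, r5, 6        | r0=0 r1=10 r2=6 r3=7 r4=65528 r5=0 r6=7

r0=0 r1=10 r2=6 r3=7 r4=65528 r5=0 r6=7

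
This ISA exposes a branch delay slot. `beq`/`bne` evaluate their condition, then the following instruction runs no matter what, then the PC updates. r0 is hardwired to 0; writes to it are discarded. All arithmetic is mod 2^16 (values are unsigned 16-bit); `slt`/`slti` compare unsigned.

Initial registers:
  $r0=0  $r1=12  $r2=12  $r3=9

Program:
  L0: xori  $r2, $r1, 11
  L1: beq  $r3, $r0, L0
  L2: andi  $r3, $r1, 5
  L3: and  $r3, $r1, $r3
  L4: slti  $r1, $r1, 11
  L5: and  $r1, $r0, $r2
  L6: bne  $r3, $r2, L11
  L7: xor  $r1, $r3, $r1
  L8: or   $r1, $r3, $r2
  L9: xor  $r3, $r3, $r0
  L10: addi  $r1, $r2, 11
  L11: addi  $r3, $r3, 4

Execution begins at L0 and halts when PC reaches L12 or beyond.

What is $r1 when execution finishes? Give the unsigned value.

[0] xori  $r2, $r1, 11  →  {$r0:0, $r1:12, $r2:7, $r3:9}
[1] beq  $r3, $r0, L0  →  {$r0:0, $r1:12, $r2:7, $r3:9}  ⟨branch fallthrough⟩
[2] andi  $r3, $r1, 5  →  {$r0:0, $r1:12, $r2:7, $r3:4}
[3] and  $r3, $r1, $r3  →  {$r0:0, $r1:12, $r2:7, $r3:4}
[4] slti  $r1, $r1, 11  →  {$r0:0, $r1:0, $r2:7, $r3:4}
[5] and  $r1, $r0, $r2  →  {$r0:0, $r1:0, $r2:7, $r3:4}
[6] bne  $r3, $r2, L11  →  {$r0:0, $r1:0, $r2:7, $r3:4}  ⟨branch taken⟩
[7] xor  $r1, $r3, $r1  →  {$r0:0, $r1:4, $r2:7, $r3:4}
[11] addi  $r3, $r3, 4  →  {$r0:0, $r1:4, $r2:7, $r3:8}

4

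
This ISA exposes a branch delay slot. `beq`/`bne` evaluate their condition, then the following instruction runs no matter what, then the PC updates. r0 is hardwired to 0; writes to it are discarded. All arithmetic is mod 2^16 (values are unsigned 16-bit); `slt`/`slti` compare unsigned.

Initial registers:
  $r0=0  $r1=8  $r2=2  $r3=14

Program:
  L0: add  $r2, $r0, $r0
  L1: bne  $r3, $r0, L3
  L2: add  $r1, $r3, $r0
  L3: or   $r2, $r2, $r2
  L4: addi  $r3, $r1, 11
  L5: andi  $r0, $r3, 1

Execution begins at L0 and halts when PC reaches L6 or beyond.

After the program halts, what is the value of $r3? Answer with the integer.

25

#0 add  $r2, $r0, $r0 ; 0/8/0/14
#1 bne  $r3, $r0, L3 ; 0/8/0/14 ; →target
#2 add  $r1, $r3, $r0 ; 0/14/0/14
#3 or   $r2, $r2, $r2 ; 0/14/0/14
#4 addi  $r3, $r1, 11 ; 0/14/0/25
#5 andi  $r0, $r3, 1 ; 0/14/0/25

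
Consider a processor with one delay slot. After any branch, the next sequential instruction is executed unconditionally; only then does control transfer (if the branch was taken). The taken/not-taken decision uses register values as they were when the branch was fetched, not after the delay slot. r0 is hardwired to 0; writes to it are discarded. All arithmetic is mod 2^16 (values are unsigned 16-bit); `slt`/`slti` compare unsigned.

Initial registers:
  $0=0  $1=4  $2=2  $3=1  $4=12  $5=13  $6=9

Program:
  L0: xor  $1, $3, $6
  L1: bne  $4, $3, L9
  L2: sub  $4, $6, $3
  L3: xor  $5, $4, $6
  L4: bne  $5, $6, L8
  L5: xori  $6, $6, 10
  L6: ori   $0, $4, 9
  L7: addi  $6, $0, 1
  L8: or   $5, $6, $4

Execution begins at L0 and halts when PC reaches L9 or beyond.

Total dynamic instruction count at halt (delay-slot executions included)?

PC=0  xor  $1, $3, $6        | $0=0 $1=8 $2=2 $3=1 $4=12 $5=13 $6=9
PC=1  bne  $4, $3, L9        | $0=0 $1=8 $2=2 $3=1 $4=12 $5=13 $6=9  [TAKEN]
PC=2  sub  $4, $6, $3        | $0=0 $1=8 $2=2 $3=1 $4=8 $5=13 $6=9

3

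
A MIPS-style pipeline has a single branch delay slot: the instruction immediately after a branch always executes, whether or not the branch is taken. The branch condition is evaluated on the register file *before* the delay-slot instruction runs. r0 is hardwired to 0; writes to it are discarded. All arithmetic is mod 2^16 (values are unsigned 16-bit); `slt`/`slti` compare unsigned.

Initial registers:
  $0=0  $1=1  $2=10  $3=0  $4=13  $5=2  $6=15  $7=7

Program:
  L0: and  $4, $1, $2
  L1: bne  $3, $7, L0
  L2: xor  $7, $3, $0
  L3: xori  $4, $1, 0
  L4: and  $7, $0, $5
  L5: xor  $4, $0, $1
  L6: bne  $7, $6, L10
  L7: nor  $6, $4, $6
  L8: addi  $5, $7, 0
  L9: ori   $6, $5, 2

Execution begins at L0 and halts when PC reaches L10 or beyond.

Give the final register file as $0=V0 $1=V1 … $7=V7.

$0=0 $1=1 $2=10 $3=0 $4=1 $5=2 $6=65520 $7=0

[0] and  $4, $1, $2  →  {$0:0, $1:1, $2:10, $3:0, $4:0, $5:2, $6:15, $7:7}
[1] bne  $3, $7, L0  →  {$0:0, $1:1, $2:10, $3:0, $4:0, $5:2, $6:15, $7:7}  ⟨branch taken⟩
[2] xor  $7, $3, $0  →  {$0:0, $1:1, $2:10, $3:0, $4:0, $5:2, $6:15, $7:0}
[0] and  $4, $1, $2  →  {$0:0, $1:1, $2:10, $3:0, $4:0, $5:2, $6:15, $7:0}
[1] bne  $3, $7, L0  →  {$0:0, $1:1, $2:10, $3:0, $4:0, $5:2, $6:15, $7:0}  ⟨branch fallthrough⟩
[2] xor  $7, $3, $0  →  {$0:0, $1:1, $2:10, $3:0, $4:0, $5:2, $6:15, $7:0}
[3] xori  $4, $1, 0  →  {$0:0, $1:1, $2:10, $3:0, $4:1, $5:2, $6:15, $7:0}
[4] and  $7, $0, $5  →  {$0:0, $1:1, $2:10, $3:0, $4:1, $5:2, $6:15, $7:0}
[5] xor  $4, $0, $1  →  {$0:0, $1:1, $2:10, $3:0, $4:1, $5:2, $6:15, $7:0}
[6] bne  $7, $6, L10  →  {$0:0, $1:1, $2:10, $3:0, $4:1, $5:2, $6:15, $7:0}  ⟨branch taken⟩
[7] nor  $6, $4, $6  →  {$0:0, $1:1, $2:10, $3:0, $4:1, $5:2, $6:65520, $7:0}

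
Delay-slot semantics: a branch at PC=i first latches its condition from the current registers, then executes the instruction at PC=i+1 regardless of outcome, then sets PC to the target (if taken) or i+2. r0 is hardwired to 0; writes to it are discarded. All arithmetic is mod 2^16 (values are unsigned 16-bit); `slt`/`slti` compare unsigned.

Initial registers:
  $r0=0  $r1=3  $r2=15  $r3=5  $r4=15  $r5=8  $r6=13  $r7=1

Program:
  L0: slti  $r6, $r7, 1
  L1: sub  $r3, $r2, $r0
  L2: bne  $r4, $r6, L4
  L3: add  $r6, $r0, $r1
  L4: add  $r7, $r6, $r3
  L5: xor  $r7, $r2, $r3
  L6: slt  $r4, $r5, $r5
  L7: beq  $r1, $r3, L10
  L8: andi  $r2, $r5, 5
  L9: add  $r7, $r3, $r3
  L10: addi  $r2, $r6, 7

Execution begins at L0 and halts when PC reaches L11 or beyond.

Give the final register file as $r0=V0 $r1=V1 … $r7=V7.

PC=0  slti  $r6, $r7, 1      | $r0=0 $r1=3 $r2=15 $r3=5 $r4=15 $r5=8 $r6=0 $r7=1
PC=1  sub  $r3, $r2, $r0     | $r0=0 $r1=3 $r2=15 $r3=15 $r4=15 $r5=8 $r6=0 $r7=1
PC=2  bne  $r4, $r6, L4      | $r0=0 $r1=3 $r2=15 $r3=15 $r4=15 $r5=8 $r6=0 $r7=1  [TAKEN]
PC=3  add  $r6, $r0, $r1     | $r0=0 $r1=3 $r2=15 $r3=15 $r4=15 $r5=8 $r6=3 $r7=1
PC=4  add  $r7, $r6, $r3     | $r0=0 $r1=3 $r2=15 $r3=15 $r4=15 $r5=8 $r6=3 $r7=18
PC=5  xor  $r7, $r2, $r3     | $r0=0 $r1=3 $r2=15 $r3=15 $r4=15 $r5=8 $r6=3 $r7=0
PC=6  slt  $r4, $r5, $r5     | $r0=0 $r1=3 $r2=15 $r3=15 $r4=0 $r5=8 $r6=3 $r7=0
PC=7  beq  $r1, $r3, L10     | $r0=0 $r1=3 $r2=15 $r3=15 $r4=0 $r5=8 $r6=3 $r7=0  [not taken]
PC=8  andi  $r2, $r5, 5      | $r0=0 $r1=3 $r2=0 $r3=15 $r4=0 $r5=8 $r6=3 $r7=0
PC=9  add  $r7, $r3, $r3     | $r0=0 $r1=3 $r2=0 $r3=15 $r4=0 $r5=8 $r6=3 $r7=30
PC=10 addi  $r2, $r6, 7      | $r0=0 $r1=3 $r2=10 $r3=15 $r4=0 $r5=8 $r6=3 $r7=30

$r0=0 $r1=3 $r2=10 $r3=15 $r4=0 $r5=8 $r6=3 $r7=30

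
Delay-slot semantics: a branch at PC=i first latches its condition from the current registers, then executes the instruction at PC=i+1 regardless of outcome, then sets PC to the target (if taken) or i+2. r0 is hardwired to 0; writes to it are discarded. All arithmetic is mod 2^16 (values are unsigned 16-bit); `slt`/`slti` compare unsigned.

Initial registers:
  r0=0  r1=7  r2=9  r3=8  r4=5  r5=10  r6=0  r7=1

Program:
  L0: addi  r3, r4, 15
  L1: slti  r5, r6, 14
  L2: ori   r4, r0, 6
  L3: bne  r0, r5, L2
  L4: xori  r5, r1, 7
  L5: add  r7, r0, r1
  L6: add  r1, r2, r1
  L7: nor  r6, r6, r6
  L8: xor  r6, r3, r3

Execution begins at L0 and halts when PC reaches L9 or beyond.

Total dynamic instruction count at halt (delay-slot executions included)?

12

[0] addi  r3, r4, 15  →  {r0:0, r1:7, r2:9, r3:20, r4:5, r5:10, r6:0, r7:1}
[1] slti  r5, r6, 14  →  {r0:0, r1:7, r2:9, r3:20, r4:5, r5:1, r6:0, r7:1}
[2] ori   r4, r0, 6  →  {r0:0, r1:7, r2:9, r3:20, r4:6, r5:1, r6:0, r7:1}
[3] bne  r0, r5, L2  →  {r0:0, r1:7, r2:9, r3:20, r4:6, r5:1, r6:0, r7:1}  ⟨branch taken⟩
[4] xori  r5, r1, 7  →  {r0:0, r1:7, r2:9, r3:20, r4:6, r5:0, r6:0, r7:1}
[2] ori   r4, r0, 6  →  {r0:0, r1:7, r2:9, r3:20, r4:6, r5:0, r6:0, r7:1}
[3] bne  r0, r5, L2  →  {r0:0, r1:7, r2:9, r3:20, r4:6, r5:0, r6:0, r7:1}  ⟨branch fallthrough⟩
[4] xori  r5, r1, 7  →  {r0:0, r1:7, r2:9, r3:20, r4:6, r5:0, r6:0, r7:1}
[5] add  r7, r0, r1  →  {r0:0, r1:7, r2:9, r3:20, r4:6, r5:0, r6:0, r7:7}
[6] add  r1, r2, r1  →  {r0:0, r1:16, r2:9, r3:20, r4:6, r5:0, r6:0, r7:7}
[7] nor  r6, r6, r6  →  {r0:0, r1:16, r2:9, r3:20, r4:6, r5:0, r6:65535, r7:7}
[8] xor  r6, r3, r3  →  {r0:0, r1:16, r2:9, r3:20, r4:6, r5:0, r6:0, r7:7}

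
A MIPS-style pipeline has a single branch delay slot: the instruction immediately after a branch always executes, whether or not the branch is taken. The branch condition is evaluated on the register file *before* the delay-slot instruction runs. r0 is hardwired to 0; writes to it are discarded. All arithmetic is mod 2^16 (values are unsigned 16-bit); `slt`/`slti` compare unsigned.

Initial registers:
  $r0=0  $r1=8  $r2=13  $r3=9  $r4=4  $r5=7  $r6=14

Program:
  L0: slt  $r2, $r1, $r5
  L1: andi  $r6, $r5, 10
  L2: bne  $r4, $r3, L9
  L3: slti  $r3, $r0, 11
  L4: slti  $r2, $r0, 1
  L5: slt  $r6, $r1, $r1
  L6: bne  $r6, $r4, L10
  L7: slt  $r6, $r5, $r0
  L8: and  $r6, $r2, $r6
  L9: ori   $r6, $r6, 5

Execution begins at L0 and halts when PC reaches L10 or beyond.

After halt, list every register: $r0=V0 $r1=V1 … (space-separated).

$r0=0 $r1=8 $r2=0 $r3=1 $r4=4 $r5=7 $r6=7

  step pc=0: slt  $r2, $r1, $r5  regs=(0,8,0,9,4,7,14)
  step pc=1: andi  $r6, $r5, 10  regs=(0,8,0,9,4,7,2)
  step pc=2: bne  $r4, $r3, L9  cond=T  regs=(0,8,0,9,4,7,2)
  step pc=3: slti  $r3, $r0, 11  regs=(0,8,0,1,4,7,2)
  step pc=9: ori   $r6, $r6, 5  regs=(0,8,0,1,4,7,7)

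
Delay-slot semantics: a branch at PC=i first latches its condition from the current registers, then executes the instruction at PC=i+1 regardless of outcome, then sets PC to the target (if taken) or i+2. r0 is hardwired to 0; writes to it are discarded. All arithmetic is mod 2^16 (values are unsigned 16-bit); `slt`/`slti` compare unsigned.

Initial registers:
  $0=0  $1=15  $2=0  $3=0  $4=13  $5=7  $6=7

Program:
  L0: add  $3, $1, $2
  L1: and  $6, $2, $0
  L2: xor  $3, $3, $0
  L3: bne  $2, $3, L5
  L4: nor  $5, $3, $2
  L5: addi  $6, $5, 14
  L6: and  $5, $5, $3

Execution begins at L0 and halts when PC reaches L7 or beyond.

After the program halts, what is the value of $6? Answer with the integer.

[0] add  $3, $1, $2  →  {$0:0, $1:15, $2:0, $3:15, $4:13, $5:7, $6:7}
[1] and  $6, $2, $0  →  {$0:0, $1:15, $2:0, $3:15, $4:13, $5:7, $6:0}
[2] xor  $3, $3, $0  →  {$0:0, $1:15, $2:0, $3:15, $4:13, $5:7, $6:0}
[3] bne  $2, $3, L5  →  {$0:0, $1:15, $2:0, $3:15, $4:13, $5:7, $6:0}  ⟨branch taken⟩
[4] nor  $5, $3, $2  →  {$0:0, $1:15, $2:0, $3:15, $4:13, $5:65520, $6:0}
[5] addi  $6, $5, 14  →  {$0:0, $1:15, $2:0, $3:15, $4:13, $5:65520, $6:65534}
[6] and  $5, $5, $3  →  {$0:0, $1:15, $2:0, $3:15, $4:13, $5:0, $6:65534}

65534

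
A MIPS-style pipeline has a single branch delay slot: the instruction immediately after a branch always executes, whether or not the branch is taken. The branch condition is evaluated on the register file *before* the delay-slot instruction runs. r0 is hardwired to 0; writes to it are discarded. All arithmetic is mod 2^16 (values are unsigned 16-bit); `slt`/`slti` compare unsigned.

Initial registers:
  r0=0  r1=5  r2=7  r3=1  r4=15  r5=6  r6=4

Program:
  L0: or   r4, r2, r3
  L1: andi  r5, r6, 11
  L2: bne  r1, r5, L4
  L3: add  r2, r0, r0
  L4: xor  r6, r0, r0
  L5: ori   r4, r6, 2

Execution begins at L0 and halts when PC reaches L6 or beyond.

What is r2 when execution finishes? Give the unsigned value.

  step pc=0: or   r4, r2, r3  regs=(0,5,7,1,7,6,4)
  step pc=1: andi  r5, r6, 11  regs=(0,5,7,1,7,0,4)
  step pc=2: bne  r1, r5, L4  cond=T  regs=(0,5,7,1,7,0,4)
  step pc=3: add  r2, r0, r0  regs=(0,5,0,1,7,0,4)
  step pc=4: xor  r6, r0, r0  regs=(0,5,0,1,7,0,0)
  step pc=5: ori   r4, r6, 2  regs=(0,5,0,1,2,0,0)

0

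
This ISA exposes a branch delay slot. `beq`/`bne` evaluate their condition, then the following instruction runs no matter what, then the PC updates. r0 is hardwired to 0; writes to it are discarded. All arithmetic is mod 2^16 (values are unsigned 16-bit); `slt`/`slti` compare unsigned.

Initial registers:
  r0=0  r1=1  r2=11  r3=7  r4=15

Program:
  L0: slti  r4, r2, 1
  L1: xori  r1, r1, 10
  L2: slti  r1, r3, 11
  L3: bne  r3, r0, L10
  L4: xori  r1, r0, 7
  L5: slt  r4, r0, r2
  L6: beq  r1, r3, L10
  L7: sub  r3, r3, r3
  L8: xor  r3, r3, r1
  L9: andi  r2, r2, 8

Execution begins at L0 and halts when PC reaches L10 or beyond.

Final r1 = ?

PC=0  slti  r4, r2, 1        | r0=0 r1=1 r2=11 r3=7 r4=0
PC=1  xori  r1, r1, 10       | r0=0 r1=11 r2=11 r3=7 r4=0
PC=2  slti  r1, r3, 11       | r0=0 r1=1 r2=11 r3=7 r4=0
PC=3  bne  r3, r0, L10       | r0=0 r1=1 r2=11 r3=7 r4=0  [TAKEN]
PC=4  xori  r1, r0, 7        | r0=0 r1=7 r2=11 r3=7 r4=0

7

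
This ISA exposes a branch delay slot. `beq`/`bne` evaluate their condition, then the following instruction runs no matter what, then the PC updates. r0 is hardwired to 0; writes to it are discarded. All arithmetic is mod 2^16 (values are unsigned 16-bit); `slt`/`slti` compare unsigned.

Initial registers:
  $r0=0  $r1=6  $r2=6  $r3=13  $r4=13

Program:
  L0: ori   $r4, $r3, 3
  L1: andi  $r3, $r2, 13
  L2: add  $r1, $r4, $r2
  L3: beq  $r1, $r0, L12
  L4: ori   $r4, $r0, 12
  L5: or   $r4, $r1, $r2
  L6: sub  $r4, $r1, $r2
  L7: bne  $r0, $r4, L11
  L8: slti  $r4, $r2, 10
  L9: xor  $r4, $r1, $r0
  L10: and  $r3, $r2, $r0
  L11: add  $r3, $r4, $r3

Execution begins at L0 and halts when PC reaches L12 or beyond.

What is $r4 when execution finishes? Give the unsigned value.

1

[0] ori   $r4, $r3, 3  →  {$r0:0, $r1:6, $r2:6, $r3:13, $r4:15}
[1] andi  $r3, $r2, 13  →  {$r0:0, $r1:6, $r2:6, $r3:4, $r4:15}
[2] add  $r1, $r4, $r2  →  {$r0:0, $r1:21, $r2:6, $r3:4, $r4:15}
[3] beq  $r1, $r0, L12  →  {$r0:0, $r1:21, $r2:6, $r3:4, $r4:15}  ⟨branch fallthrough⟩
[4] ori   $r4, $r0, 12  →  {$r0:0, $r1:21, $r2:6, $r3:4, $r4:12}
[5] or   $r4, $r1, $r2  →  {$r0:0, $r1:21, $r2:6, $r3:4, $r4:23}
[6] sub  $r4, $r1, $r2  →  {$r0:0, $r1:21, $r2:6, $r3:4, $r4:15}
[7] bne  $r0, $r4, L11  →  {$r0:0, $r1:21, $r2:6, $r3:4, $r4:15}  ⟨branch taken⟩
[8] slti  $r4, $r2, 10  →  {$r0:0, $r1:21, $r2:6, $r3:4, $r4:1}
[11] add  $r3, $r4, $r3  →  {$r0:0, $r1:21, $r2:6, $r3:5, $r4:1}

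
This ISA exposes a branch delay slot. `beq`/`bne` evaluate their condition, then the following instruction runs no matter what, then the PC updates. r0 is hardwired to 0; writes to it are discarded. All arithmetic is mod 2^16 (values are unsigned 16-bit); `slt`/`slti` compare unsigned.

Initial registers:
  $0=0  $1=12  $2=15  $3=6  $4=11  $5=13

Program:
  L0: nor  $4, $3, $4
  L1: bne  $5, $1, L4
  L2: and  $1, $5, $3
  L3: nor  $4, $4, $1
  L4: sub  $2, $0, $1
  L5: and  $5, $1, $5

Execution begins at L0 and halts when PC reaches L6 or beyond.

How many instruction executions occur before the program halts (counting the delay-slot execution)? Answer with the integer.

[0] nor  $4, $3, $4  →  {$0:0, $1:12, $2:15, $3:6, $4:65520, $5:13}
[1] bne  $5, $1, L4  →  {$0:0, $1:12, $2:15, $3:6, $4:65520, $5:13}  ⟨branch taken⟩
[2] and  $1, $5, $3  →  {$0:0, $1:4, $2:15, $3:6, $4:65520, $5:13}
[4] sub  $2, $0, $1  →  {$0:0, $1:4, $2:65532, $3:6, $4:65520, $5:13}
[5] and  $5, $1, $5  →  {$0:0, $1:4, $2:65532, $3:6, $4:65520, $5:4}

5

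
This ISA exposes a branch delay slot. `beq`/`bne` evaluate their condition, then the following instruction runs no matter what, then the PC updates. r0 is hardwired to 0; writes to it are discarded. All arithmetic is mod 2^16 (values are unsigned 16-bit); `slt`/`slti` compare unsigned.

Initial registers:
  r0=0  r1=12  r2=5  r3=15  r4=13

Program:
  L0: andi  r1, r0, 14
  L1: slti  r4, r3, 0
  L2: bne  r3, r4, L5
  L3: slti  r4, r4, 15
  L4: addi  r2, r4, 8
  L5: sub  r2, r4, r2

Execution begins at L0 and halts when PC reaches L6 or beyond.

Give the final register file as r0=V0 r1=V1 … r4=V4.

#0 andi  r1, r0, 14 ; 0/0/5/15/13
#1 slti  r4, r3, 0 ; 0/0/5/15/0
#2 bne  r3, r4, L5 ; 0/0/5/15/0 ; →target
#3 slti  r4, r4, 15 ; 0/0/5/15/1
#5 sub  r2, r4, r2 ; 0/0/65532/15/1

r0=0 r1=0 r2=65532 r3=15 r4=1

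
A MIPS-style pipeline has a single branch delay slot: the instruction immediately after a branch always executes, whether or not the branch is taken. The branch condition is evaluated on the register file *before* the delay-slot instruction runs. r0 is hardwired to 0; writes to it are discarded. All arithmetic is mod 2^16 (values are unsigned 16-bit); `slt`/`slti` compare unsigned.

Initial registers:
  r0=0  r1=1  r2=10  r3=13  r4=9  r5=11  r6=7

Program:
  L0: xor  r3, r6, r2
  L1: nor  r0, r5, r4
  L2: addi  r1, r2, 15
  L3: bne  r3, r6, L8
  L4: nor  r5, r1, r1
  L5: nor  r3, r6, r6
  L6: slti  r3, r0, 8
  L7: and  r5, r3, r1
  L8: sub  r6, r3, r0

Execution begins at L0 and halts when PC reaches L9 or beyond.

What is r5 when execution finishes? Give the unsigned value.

65510

PC=0  xor  r3, r6, r2        | r0=0 r1=1 r2=10 r3=13 r4=9 r5=11 r6=7
PC=1  nor  r0, r5, r4        | r0=0 r1=1 r2=10 r3=13 r4=9 r5=11 r6=7
PC=2  addi  r1, r2, 15       | r0=0 r1=25 r2=10 r3=13 r4=9 r5=11 r6=7
PC=3  bne  r3, r6, L8        | r0=0 r1=25 r2=10 r3=13 r4=9 r5=11 r6=7  [TAKEN]
PC=4  nor  r5, r1, r1        | r0=0 r1=25 r2=10 r3=13 r4=9 r5=65510 r6=7
PC=8  sub  r6, r3, r0        | r0=0 r1=25 r2=10 r3=13 r4=9 r5=65510 r6=13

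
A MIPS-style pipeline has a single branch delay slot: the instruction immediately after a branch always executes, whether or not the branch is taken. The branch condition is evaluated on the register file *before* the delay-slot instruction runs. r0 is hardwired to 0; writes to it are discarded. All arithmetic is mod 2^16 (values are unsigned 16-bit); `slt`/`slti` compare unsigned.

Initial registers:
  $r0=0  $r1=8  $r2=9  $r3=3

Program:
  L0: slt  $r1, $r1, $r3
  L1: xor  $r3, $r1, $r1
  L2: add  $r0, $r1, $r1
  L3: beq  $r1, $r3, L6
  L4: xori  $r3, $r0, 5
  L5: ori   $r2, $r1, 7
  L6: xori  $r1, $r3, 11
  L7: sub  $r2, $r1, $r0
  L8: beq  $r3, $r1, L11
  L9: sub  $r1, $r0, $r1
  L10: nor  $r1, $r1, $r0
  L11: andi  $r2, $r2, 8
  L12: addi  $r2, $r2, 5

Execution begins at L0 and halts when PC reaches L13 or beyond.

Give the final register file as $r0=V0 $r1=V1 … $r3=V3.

  step pc=0: slt  $r1, $r1, $r3  regs=(0,0,9,3)
  step pc=1: xor  $r3, $r1, $r1  regs=(0,0,9,0)
  step pc=2: add  $r0, $r1, $r1  regs=(0,0,9,0)
  step pc=3: beq  $r1, $r3, L6  cond=T  regs=(0,0,9,0)
  step pc=4: xori  $r3, $r0, 5  regs=(0,0,9,5)
  step pc=6: xori  $r1, $r3, 11  regs=(0,14,9,5)
  step pc=7: sub  $r2, $r1, $r0  regs=(0,14,14,5)
  step pc=8: beq  $r3, $r1, L11  cond=F  regs=(0,14,14,5)
  step pc=9: sub  $r1, $r0, $r1  regs=(0,65522,14,5)
  step pc=10: nor  $r1, $r1, $r0  regs=(0,13,14,5)
  step pc=11: andi  $r2, $r2, 8  regs=(0,13,8,5)
  step pc=12: addi  $r2, $r2, 5  regs=(0,13,13,5)

$r0=0 $r1=13 $r2=13 $r3=5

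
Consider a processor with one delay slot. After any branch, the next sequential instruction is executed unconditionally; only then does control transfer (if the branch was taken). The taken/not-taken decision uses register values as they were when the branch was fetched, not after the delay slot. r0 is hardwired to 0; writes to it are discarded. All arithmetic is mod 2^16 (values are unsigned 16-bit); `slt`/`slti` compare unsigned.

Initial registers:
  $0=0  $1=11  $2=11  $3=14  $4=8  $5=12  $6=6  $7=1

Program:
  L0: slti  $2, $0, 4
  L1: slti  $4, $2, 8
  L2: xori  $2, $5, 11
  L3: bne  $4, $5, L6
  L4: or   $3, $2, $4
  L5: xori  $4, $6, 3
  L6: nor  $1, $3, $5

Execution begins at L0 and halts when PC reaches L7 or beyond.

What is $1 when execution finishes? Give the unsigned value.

65520

  step pc=0: slti  $2, $0, 4  regs=(0,11,1,14,8,12,6,1)
  step pc=1: slti  $4, $2, 8  regs=(0,11,1,14,1,12,6,1)
  step pc=2: xori  $2, $5, 11  regs=(0,11,7,14,1,12,6,1)
  step pc=3: bne  $4, $5, L6  cond=T  regs=(0,11,7,14,1,12,6,1)
  step pc=4: or   $3, $2, $4  regs=(0,11,7,7,1,12,6,1)
  step pc=6: nor  $1, $3, $5  regs=(0,65520,7,7,1,12,6,1)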